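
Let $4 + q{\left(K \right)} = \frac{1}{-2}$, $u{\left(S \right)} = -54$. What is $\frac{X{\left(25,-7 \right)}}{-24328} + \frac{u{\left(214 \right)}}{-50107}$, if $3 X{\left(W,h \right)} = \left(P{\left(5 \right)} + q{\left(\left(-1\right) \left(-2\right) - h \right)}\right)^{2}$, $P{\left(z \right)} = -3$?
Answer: $\frac{1496823}{4876012384} \approx 0.00030698$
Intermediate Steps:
$q{\left(K \right)} = - \frac{9}{2}$ ($q{\left(K \right)} = -4 + \frac{1}{-2} = -4 - \frac{1}{2} = - \frac{9}{2}$)
$X{\left(W,h \right)} = \frac{75}{4}$ ($X{\left(W,h \right)} = \frac{\left(-3 - \frac{9}{2}\right)^{2}}{3} = \frac{\left(- \frac{15}{2}\right)^{2}}{3} = \frac{1}{3} \cdot \frac{225}{4} = \frac{75}{4}$)
$\frac{X{\left(25,-7 \right)}}{-24328} + \frac{u{\left(214 \right)}}{-50107} = \frac{75}{4 \left(-24328\right)} - \frac{54}{-50107} = \frac{75}{4} \left(- \frac{1}{24328}\right) - - \frac{54}{50107} = - \frac{75}{97312} + \frac{54}{50107} = \frac{1496823}{4876012384}$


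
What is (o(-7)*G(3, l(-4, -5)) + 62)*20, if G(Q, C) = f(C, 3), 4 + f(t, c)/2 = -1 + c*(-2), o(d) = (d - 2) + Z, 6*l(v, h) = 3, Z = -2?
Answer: 6080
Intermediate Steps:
l(v, h) = ½ (l(v, h) = (⅙)*3 = ½)
o(d) = -4 + d (o(d) = (d - 2) - 2 = (-2 + d) - 2 = -4 + d)
f(t, c) = -10 - 4*c (f(t, c) = -8 + 2*(-1 + c*(-2)) = -8 + 2*(-1 - 2*c) = -8 + (-2 - 4*c) = -10 - 4*c)
G(Q, C) = -22 (G(Q, C) = -10 - 4*3 = -10 - 12 = -22)
(o(-7)*G(3, l(-4, -5)) + 62)*20 = ((-4 - 7)*(-22) + 62)*20 = (-11*(-22) + 62)*20 = (242 + 62)*20 = 304*20 = 6080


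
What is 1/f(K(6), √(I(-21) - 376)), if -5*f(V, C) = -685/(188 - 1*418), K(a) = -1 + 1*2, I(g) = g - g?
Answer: -230/137 ≈ -1.6788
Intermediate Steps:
I(g) = 0
K(a) = 1 (K(a) = -1 + 2 = 1)
f(V, C) = -137/230 (f(V, C) = -(-137)/(188 - 1*418) = -(-137)/(188 - 418) = -(-137)/(-230) = -(-137)*(-1)/230 = -⅕*137/46 = -137/230)
1/f(K(6), √(I(-21) - 376)) = 1/(-137/230) = -230/137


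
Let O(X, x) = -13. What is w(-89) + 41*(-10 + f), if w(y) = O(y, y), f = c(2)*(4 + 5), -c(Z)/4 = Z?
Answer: -3375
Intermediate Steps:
c(Z) = -4*Z
f = -72 (f = (-4*2)*(4 + 5) = -8*9 = -72)
w(y) = -13
w(-89) + 41*(-10 + f) = -13 + 41*(-10 - 72) = -13 + 41*(-82) = -13 - 3362 = -3375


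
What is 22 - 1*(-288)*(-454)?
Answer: -130730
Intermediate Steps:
22 - 1*(-288)*(-454) = 22 + 288*(-454) = 22 - 130752 = -130730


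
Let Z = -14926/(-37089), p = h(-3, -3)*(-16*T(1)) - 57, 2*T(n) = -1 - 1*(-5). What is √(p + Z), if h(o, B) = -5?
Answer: √15804418253/12363 ≈ 10.169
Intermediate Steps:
T(n) = 2 (T(n) = (-1 - 1*(-5))/2 = (-1 + 5)/2 = (½)*4 = 2)
p = 103 (p = -(-80)*2 - 57 = -5*(-32) - 57 = 160 - 57 = 103)
Z = 14926/37089 (Z = -14926*(-1/37089) = 14926/37089 ≈ 0.40244)
√(p + Z) = √(103 + 14926/37089) = √(3835093/37089) = √15804418253/12363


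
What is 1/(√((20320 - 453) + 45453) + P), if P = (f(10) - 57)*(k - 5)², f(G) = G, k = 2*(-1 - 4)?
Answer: -2115/22353061 - 2*√16330/111765305 ≈ -9.6905e-5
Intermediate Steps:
k = -10 (k = 2*(-5) = -10)
P = -10575 (P = (10 - 57)*(-10 - 5)² = -47*(-15)² = -47*225 = -10575)
1/(√((20320 - 453) + 45453) + P) = 1/(√((20320 - 453) + 45453) - 10575) = 1/(√(19867 + 45453) - 10575) = 1/(√65320 - 10575) = 1/(2*√16330 - 10575) = 1/(-10575 + 2*√16330)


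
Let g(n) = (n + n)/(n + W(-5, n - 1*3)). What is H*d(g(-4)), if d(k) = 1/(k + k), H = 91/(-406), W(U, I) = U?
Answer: -117/928 ≈ -0.12608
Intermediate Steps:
g(n) = 2*n/(-5 + n) (g(n) = (n + n)/(n - 5) = (2*n)/(-5 + n) = 2*n/(-5 + n))
H = -13/58 (H = 91*(-1/406) = -13/58 ≈ -0.22414)
d(k) = 1/(2*k)
H*d(g(-4)) = -13/(116*(2*(-4)/(-5 - 4))) = -13/(116*(2*(-4)/(-9))) = -13/(116*(2*(-4)*(-⅑))) = -13/(116*8/9) = -13*9/(116*8) = -13/58*9/16 = -117/928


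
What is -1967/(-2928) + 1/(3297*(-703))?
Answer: 1519697323/2262164016 ≈ 0.67179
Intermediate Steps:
-1967/(-2928) + 1/(3297*(-703)) = -1967*(-1/2928) + (1/3297)*(-1/703) = 1967/2928 - 1/2317791 = 1519697323/2262164016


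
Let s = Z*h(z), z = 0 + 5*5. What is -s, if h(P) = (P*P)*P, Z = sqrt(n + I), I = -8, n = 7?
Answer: -15625*I ≈ -15625.0*I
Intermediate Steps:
z = 25 (z = 0 + 25 = 25)
Z = I (Z = sqrt(7 - 8) = sqrt(-1) = I ≈ 1.0*I)
h(P) = P**3 (h(P) = P**2*P = P**3)
s = 15625*I (s = I*25**3 = I*15625 = 15625*I ≈ 15625.0*I)
-s = -15625*I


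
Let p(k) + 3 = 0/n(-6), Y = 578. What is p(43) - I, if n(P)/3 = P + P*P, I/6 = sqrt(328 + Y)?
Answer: -3 - 6*sqrt(906) ≈ -183.60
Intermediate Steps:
I = 6*sqrt(906) (I = 6*sqrt(328 + 578) = 6*sqrt(906) ≈ 180.60)
n(P) = 3*P + 3*P**2 (n(P) = 3*(P + P*P) = 3*(P + P**2) = 3*P + 3*P**2)
p(k) = -3 (p(k) = -3 + 0/((3*(-6)*(1 - 6))) = -3 + 0/((3*(-6)*(-5))) = -3 + 0/90 = -3 + 0*(1/90) = -3 + 0 = -3)
p(43) - I = -3 - 6*sqrt(906)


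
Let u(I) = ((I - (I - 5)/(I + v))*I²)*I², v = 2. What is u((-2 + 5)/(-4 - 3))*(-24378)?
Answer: -460085994/184877 ≈ -2488.6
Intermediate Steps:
u(I) = I⁴*(I - (-5 + I)/(2 + I)) (u(I) = ((I - (I - 5)/(I + 2))*I²)*I² = ((I - (-5 + I)/(2 + I))*I²)*I² = (I²*(I - (-5 + I)/(2 + I)))*I² = I⁴*(I - (-5 + I)/(2 + I)))
u((-2 + 5)/(-4 - 3))*(-24378) = (((-2 + 5)/(-4 - 3))⁴*(5 + (-2 + 5)/(-4 - 3) + ((-2 + 5)/(-4 - 3))²)/(2 + (-2 + 5)/(-4 - 3)))*(-24378) = ((3/(-7))⁴*(5 + 3/(-7) + (3/(-7))²)/(2 + 3/(-7)))*(-24378) = ((3*(-⅐))⁴*(5 + 3*(-⅐) + (3*(-⅐))²)/(2 + 3*(-⅐)))*(-24378) = ((-3/7)⁴*(5 - 3/7 + (-3/7)²)/(2 - 3/7))*(-24378) = (81*(5 - 3/7 + 9/49)/(2401*(11/7)))*(-24378) = ((81/2401)*(7/11)*(233/49))*(-24378) = (18873/184877)*(-24378) = -460085994/184877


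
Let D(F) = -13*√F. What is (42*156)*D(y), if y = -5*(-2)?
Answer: -85176*√10 ≈ -2.6935e+5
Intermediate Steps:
y = 10
(42*156)*D(y) = (42*156)*(-13*√10) = 6552*(-13*√10) = -85176*√10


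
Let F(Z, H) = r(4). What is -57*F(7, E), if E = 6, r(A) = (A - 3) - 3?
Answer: 114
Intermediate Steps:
r(A) = -6 + A (r(A) = (-3 + A) - 3 = -6 + A)
F(Z, H) = -2 (F(Z, H) = -6 + 4 = -2)
-57*F(7, E) = -57*(-2) = 114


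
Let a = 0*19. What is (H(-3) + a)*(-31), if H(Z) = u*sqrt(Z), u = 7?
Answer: -217*I*sqrt(3) ≈ -375.85*I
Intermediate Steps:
a = 0
H(Z) = 7*sqrt(Z)
(H(-3) + a)*(-31) = (7*sqrt(-3) + 0)*(-31) = (7*(I*sqrt(3)) + 0)*(-31) = (7*I*sqrt(3) + 0)*(-31) = (7*I*sqrt(3))*(-31) = -217*I*sqrt(3)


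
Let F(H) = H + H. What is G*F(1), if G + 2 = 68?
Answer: 132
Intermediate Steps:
F(H) = 2*H
G = 66 (G = -2 + 68 = 66)
G*F(1) = 66*(2*1) = 66*2 = 132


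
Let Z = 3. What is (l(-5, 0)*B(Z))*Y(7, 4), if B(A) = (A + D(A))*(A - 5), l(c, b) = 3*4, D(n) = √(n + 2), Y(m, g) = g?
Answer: -288 - 96*√5 ≈ -502.66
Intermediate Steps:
D(n) = √(2 + n)
l(c, b) = 12
B(A) = (-5 + A)*(A + √(2 + A)) (B(A) = (A + √(2 + A))*(A - 5) = (A + √(2 + A))*(-5 + A) = (-5 + A)*(A + √(2 + A)))
(l(-5, 0)*B(Z))*Y(7, 4) = (12*(3² - 5*3 - 5*√(2 + 3) + 3*√(2 + 3)))*4 = (12*(9 - 15 - 5*√5 + 3*√5))*4 = (12*(-6 - 2*√5))*4 = (-72 - 24*√5)*4 = -288 - 96*√5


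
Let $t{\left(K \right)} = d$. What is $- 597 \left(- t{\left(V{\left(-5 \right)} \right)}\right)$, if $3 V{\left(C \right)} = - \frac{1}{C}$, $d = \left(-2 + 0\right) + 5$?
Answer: $1791$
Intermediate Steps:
$d = 3$ ($d = -2 + 5 = 3$)
$V{\left(C \right)} = - \frac{1}{3 C}$ ($V{\left(C \right)} = \frac{\left(-1\right) \frac{1}{C}}{3} = - \frac{1}{3 C}$)
$t{\left(K \right)} = 3$
$- 597 \left(- t{\left(V{\left(-5 \right)} \right)}\right) = - 597 \left(\left(-1\right) 3\right) = \left(-597\right) \left(-3\right) = 1791$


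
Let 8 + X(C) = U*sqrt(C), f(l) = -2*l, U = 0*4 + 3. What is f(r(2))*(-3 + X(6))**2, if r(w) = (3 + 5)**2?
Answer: -22400 + 8448*sqrt(6) ≈ -1706.7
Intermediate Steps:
r(w) = 64 (r(w) = 8**2 = 64)
U = 3 (U = 0 + 3 = 3)
X(C) = -8 + 3*sqrt(C)
f(r(2))*(-3 + X(6))**2 = (-2*64)*(-3 + (-8 + 3*sqrt(6)))**2 = -128*(-11 + 3*sqrt(6))**2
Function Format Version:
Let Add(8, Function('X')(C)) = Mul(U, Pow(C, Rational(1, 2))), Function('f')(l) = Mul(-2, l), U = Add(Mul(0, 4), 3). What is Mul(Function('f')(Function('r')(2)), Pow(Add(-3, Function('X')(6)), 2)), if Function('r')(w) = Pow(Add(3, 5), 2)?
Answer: Add(-22400, Mul(8448, Pow(6, Rational(1, 2)))) ≈ -1706.7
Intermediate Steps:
Function('r')(w) = 64 (Function('r')(w) = Pow(8, 2) = 64)
U = 3 (U = Add(0, 3) = 3)
Function('X')(C) = Add(-8, Mul(3, Pow(C, Rational(1, 2))))
Mul(Function('f')(Function('r')(2)), Pow(Add(-3, Function('X')(6)), 2)) = Mul(Mul(-2, 64), Pow(Add(-3, Add(-8, Mul(3, Pow(6, Rational(1, 2))))), 2)) = Mul(-128, Pow(Add(-11, Mul(3, Pow(6, Rational(1, 2)))), 2))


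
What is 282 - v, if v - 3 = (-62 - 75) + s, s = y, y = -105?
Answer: 521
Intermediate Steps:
s = -105
v = -239 (v = 3 + ((-62 - 75) - 105) = 3 + (-137 - 105) = 3 - 242 = -239)
282 - v = 282 - 1*(-239) = 282 + 239 = 521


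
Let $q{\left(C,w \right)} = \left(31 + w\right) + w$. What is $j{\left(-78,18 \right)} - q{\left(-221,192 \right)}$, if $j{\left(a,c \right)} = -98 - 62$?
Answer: $-575$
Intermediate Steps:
$q{\left(C,w \right)} = 31 + 2 w$
$j{\left(a,c \right)} = -160$
$j{\left(-78,18 \right)} - q{\left(-221,192 \right)} = -160 - \left(31 + 2 \cdot 192\right) = -160 - \left(31 + 384\right) = -160 - 415 = -575$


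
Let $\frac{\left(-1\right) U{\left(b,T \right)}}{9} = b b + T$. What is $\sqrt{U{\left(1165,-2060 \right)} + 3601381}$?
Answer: $4 i \sqrt{537194} \approx 2931.7 i$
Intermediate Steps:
$U{\left(b,T \right)} = - 9 T - 9 b^{2}$ ($U{\left(b,T \right)} = - 9 \left(b b + T\right) = - 9 \left(b^{2} + T\right) = - 9 \left(T + b^{2}\right) = - 9 T - 9 b^{2}$)
$\sqrt{U{\left(1165,-2060 \right)} + 3601381} = \sqrt{\left(\left(-9\right) \left(-2060\right) - 9 \cdot 1165^{2}\right) + 3601381} = \sqrt{\left(18540 - 12215025\right) + 3601381} = \sqrt{-12196485 + 3601381} = \sqrt{-8595104} = 4 i \sqrt{537194}$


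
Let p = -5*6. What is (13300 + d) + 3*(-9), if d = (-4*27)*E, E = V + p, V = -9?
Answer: 17485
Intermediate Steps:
p = -30
E = -39 (E = -9 - 30 = -39)
d = 4212 (d = -4*27*(-39) = -108*(-39) = 4212)
(13300 + d) + 3*(-9) = (13300 + 4212) + 3*(-9) = 17512 - 27 = 17485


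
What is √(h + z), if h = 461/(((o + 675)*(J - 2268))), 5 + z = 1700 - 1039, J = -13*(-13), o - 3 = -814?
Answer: 3*√1484926992030/142732 ≈ 25.613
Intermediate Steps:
o = -811 (o = 3 - 814 = -811)
J = 169
z = 656 (z = -5 + (1700 - 1039) = -5 + 661 = 656)
h = 461/285464 (h = 461/(((-811 + 675)*(169 - 2268))) = 461/((-136*(-2099))) = 461/285464 ≈ 0.0016149)
√(h + z) = √(461/285464 + 656) = √(187264845/285464) = 3*√1484926992030/142732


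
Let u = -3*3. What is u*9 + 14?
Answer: -67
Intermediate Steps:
u = -9
u*9 + 14 = -9*9 + 14 = -81 + 14 = -67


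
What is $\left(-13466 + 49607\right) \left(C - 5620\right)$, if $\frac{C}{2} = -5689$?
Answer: $-614324718$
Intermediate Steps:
$C = -11378$ ($C = 2 \left(-5689\right) = -11378$)
$\left(-13466 + 49607\right) \left(C - 5620\right) = \left(-13466 + 49607\right) \left(-11378 - 5620\right) = 36141 \left(-16998\right) = -614324718$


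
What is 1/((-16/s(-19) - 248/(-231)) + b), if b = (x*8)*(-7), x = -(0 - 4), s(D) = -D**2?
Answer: -83391/18586360 ≈ -0.0044867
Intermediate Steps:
x = 4 (x = -1*(-4) = 4)
b = -224 (b = (4*8)*(-7) = 32*(-7) = -224)
1/((-16/s(-19) - 248/(-231)) + b) = 1/((-16/((-1*(-19)**2)) - 248/(-231)) - 224) = 1/((-16/((-1*361)) - 248*(-1/231)) - 224) = 1/((-16/(-361) + 248/231) - 224) = 1/((-16*(-1/361) + 248/231) - 224) = 1/((16/361 + 248/231) - 224) = 1/(93224/83391 - 224) = 1/(-18586360/83391) = -83391/18586360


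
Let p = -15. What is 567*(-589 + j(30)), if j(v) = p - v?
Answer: -359478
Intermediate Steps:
j(v) = -15 - v
567*(-589 + j(30)) = 567*(-589 + (-15 - 1*30)) = 567*(-589 + (-15 - 30)) = 567*(-589 - 45) = 567*(-634) = -359478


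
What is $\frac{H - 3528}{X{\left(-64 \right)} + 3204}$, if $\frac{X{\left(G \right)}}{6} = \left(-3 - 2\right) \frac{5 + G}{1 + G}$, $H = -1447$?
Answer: $- \frac{104475}{66694} \approx -1.5665$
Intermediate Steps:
$X{\left(G \right)} = - \frac{30 \left(5 + G\right)}{1 + G}$ ($X{\left(G \right)} = 6 \left(-3 - 2\right) \frac{5 + G}{1 + G} = 6 \left(- 5 \frac{5 + G}{1 + G}\right) = 6 \left(- \frac{5 \left(5 + G\right)}{1 + G}\right) = - \frac{30 \left(5 + G\right)}{1 + G}$)
$\frac{H - 3528}{X{\left(-64 \right)} + 3204} = \frac{-1447 - 3528}{\frac{30 \left(-5 - -64\right)}{1 - 64} + 3204} = - \frac{4975}{\frac{30 \left(-5 + 64\right)}{-63} + 3204} = - \frac{4975}{30 \left(- \frac{1}{63}\right) 59 + 3204} = - \frac{4975}{- \frac{590}{21} + 3204} = - \frac{4975}{\frac{66694}{21}} = \left(-4975\right) \frac{21}{66694} = - \frac{104475}{66694}$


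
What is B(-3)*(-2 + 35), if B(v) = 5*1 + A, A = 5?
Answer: 330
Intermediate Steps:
B(v) = 10 (B(v) = 5*1 + 5 = 5 + 5 = 10)
B(-3)*(-2 + 35) = 10*(-2 + 35) = 10*33 = 330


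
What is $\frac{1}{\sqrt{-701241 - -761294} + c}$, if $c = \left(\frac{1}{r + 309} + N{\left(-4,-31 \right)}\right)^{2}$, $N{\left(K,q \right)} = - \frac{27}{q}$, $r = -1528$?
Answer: $- \frac{1543999832598098404}{122459409155228293000597} + \frac{2039208336048607441 \sqrt{60053}}{122459409155228293000597} \approx 0.0040681$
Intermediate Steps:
$c = \frac{1081225924}{1428008521}$ ($c = \left(\frac{1}{-1528 + 309} - \frac{27}{-31}\right)^{2} = \left(\frac{1}{-1219} - - \frac{27}{31}\right)^{2} = \left(- \frac{1}{1219} + \frac{27}{31}\right)^{2} = \left(\frac{32882}{37789}\right)^{2} = \frac{1081225924}{1428008521} \approx 0.75716$)
$\frac{1}{\sqrt{-701241 - -761294} + c} = \frac{1}{\sqrt{-701241 - -761294} + \frac{1081225924}{1428008521}} = \frac{1}{\sqrt{-701241 + \left(-626403 + 1387697\right)} + \frac{1081225924}{1428008521}} = \frac{1}{\sqrt{-701241 + 761294} + \frac{1081225924}{1428008521}} = \frac{1}{\sqrt{60053} + \frac{1081225924}{1428008521}} = \frac{1}{\frac{1081225924}{1428008521} + \sqrt{60053}}$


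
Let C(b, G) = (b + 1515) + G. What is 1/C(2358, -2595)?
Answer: 1/1278 ≈ 0.00078247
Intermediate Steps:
C(b, G) = 1515 + G + b (C(b, G) = (1515 + b) + G = 1515 + G + b)
1/C(2358, -2595) = 1/(1515 - 2595 + 2358) = 1/1278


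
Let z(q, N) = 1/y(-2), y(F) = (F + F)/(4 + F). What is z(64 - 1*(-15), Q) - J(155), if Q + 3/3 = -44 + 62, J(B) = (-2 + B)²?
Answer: -46819/2 ≈ -23410.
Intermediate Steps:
y(F) = 2*F/(4 + F) (y(F) = (2*F)/(4 + F) = 2*F/(4 + F))
Q = 17 (Q = -1 + (-44 + 62) = -1 + 18 = 17)
z(q, N) = -½ (z(q, N) = 1/(2*(-2)/(4 - 2)) = 1/(2*(-2)/2) = 1/(2*(-2)*(½)) = 1/(-2) = -½)
z(64 - 1*(-15), Q) - J(155) = -½ - (-2 + 155)² = -½ - 1*153² = -½ - 1*23409 = -½ - 23409 = -46819/2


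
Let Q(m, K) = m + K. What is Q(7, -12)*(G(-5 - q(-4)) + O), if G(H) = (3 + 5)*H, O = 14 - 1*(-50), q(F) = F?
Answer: -280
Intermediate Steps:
Q(m, K) = K + m
O = 64 (O = 14 + 50 = 64)
G(H) = 8*H
Q(7, -12)*(G(-5 - q(-4)) + O) = (-12 + 7)*(8*(-5 - 1*(-4)) + 64) = -5*(8*(-5 + 4) + 64) = -5*(8*(-1) + 64) = -5*(-8 + 64) = -5*56 = -280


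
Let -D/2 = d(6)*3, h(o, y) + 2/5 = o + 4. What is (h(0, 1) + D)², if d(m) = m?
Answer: 26244/25 ≈ 1049.8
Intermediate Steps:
h(o, y) = 18/5 + o (h(o, y) = -⅖ + (o + 4) = -⅖ + (4 + o) = 18/5 + o)
D = -36 (D = -12*3 = -2*18 = -36)
(h(0, 1) + D)² = ((18/5 + 0) - 36)² = (18/5 - 36)² = (-162/5)² = 26244/25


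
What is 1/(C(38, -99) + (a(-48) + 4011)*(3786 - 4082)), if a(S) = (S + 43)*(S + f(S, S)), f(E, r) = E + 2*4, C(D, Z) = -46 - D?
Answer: -1/1317580 ≈ -7.5897e-7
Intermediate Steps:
f(E, r) = 8 + E (f(E, r) = E + 8 = 8 + E)
a(S) = (8 + 2*S)*(43 + S) (a(S) = (S + 43)*(S + (8 + S)) = (43 + S)*(8 + 2*S) = (8 + 2*S)*(43 + S))
1/(C(38, -99) + (a(-48) + 4011)*(3786 - 4082)) = 1/((-46 - 1*38) + ((344 + 2*(-48)² + 94*(-48)) + 4011)*(3786 - 4082)) = 1/((-46 - 38) + ((344 + 2*2304 - 4512) + 4011)*(-296)) = 1/(-84 + ((344 + 4608 - 4512) + 4011)*(-296)) = 1/(-84 + (440 + 4011)*(-296)) = 1/(-84 + 4451*(-296)) = 1/(-84 - 1317496) = 1/(-1317580) = -1/1317580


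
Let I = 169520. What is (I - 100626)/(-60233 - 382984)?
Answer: -68894/443217 ≈ -0.15544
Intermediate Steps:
(I - 100626)/(-60233 - 382984) = (169520 - 100626)/(-60233 - 382984) = 68894/(-443217) = 68894*(-1/443217) = -68894/443217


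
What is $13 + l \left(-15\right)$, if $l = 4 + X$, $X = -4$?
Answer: $13$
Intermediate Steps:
$l = 0$ ($l = 4 - 4 = 0$)
$13 + l \left(-15\right) = 13 + 0 \left(-15\right) = 13 + 0 = 13$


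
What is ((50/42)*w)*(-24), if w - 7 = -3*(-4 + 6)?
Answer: -200/7 ≈ -28.571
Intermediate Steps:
w = 1 (w = 7 - 3*(-4 + 6) = 7 - 3*2 = 7 - 6 = 1)
((50/42)*w)*(-24) = ((50/42)*1)*(-24) = ((50*(1/42))*1)*(-24) = ((25/21)*1)*(-24) = (25/21)*(-24) = -200/7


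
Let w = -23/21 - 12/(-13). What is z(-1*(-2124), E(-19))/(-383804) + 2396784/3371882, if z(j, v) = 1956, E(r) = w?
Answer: 114162485643/161767724891 ≈ 0.70572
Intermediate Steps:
w = -47/273 (w = -23*1/21 - 12*(-1/13) = -23/21 + 12/13 = -47/273 ≈ -0.17216)
E(r) = -47/273
z(-1*(-2124), E(-19))/(-383804) + 2396784/3371882 = 1956/(-383804) + 2396784/3371882 = 1956*(-1/383804) + 2396784*(1/3371882) = -489/95951 + 1198392/1685941 = 114162485643/161767724891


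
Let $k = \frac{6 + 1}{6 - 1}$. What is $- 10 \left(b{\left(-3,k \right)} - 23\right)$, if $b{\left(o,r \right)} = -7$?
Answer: $300$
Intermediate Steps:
$k = \frac{7}{5} \approx 1.4$
$- 10 \left(b{\left(-3,k \right)} - 23\right) = - 10 \left(-7 - 23\right) = \left(-10\right) \left(-30\right) = 300$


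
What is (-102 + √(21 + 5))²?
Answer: (102 - √26)² ≈ 9389.8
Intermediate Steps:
(-102 + √(21 + 5))² = (-102 + √26)²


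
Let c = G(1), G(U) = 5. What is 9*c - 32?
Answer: 13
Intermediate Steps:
c = 5
9*c - 32 = 9*5 - 32 = 45 - 32 = 13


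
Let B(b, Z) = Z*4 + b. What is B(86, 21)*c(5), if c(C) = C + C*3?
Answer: 3400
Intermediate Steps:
B(b, Z) = b + 4*Z (B(b, Z) = 4*Z + b = b + 4*Z)
c(C) = 4*C (c(C) = C + 3*C = 4*C)
B(86, 21)*c(5) = (86 + 4*21)*(4*5) = (86 + 84)*20 = 170*20 = 3400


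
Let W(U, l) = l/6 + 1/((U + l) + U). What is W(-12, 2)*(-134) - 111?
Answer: -4936/33 ≈ -149.58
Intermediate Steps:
W(U, l) = 1/(l + 2*U) + l/6 (W(U, l) = l*(⅙) + 1/(l + 2*U) = l/6 + 1/(l + 2*U) = 1/(l + 2*U) + l/6)
W(-12, 2)*(-134) - 111 = ((6 + 2² + 2*(-12)*2)/(6*(2 + 2*(-12))))*(-134) - 111 = ((6 + 4 - 48)/(6*(2 - 24)))*(-134) - 111 = ((⅙)*(-38)/(-22))*(-134) - 111 = ((⅙)*(-1/22)*(-38))*(-134) - 111 = (19/66)*(-134) - 111 = -1273/33 - 111 = -4936/33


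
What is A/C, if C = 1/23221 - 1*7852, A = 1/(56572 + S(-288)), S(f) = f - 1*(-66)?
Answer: -23221/10274368247850 ≈ -2.2601e-9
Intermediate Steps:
S(f) = 66 + f (S(f) = f + 66 = 66 + f)
A = 1/56350 (A = 1/(56572 + (66 - 288)) = 1/(56572 - 222) = 1/56350 ≈ 1.7746e-5)
C = -182331291/23221 (C = 1/23221 - 7852 = -182331291/23221 ≈ -7852.0)
A/C = 1/(56350*(-182331291/23221)) = (1/56350)*(-23221/182331291) = -23221/10274368247850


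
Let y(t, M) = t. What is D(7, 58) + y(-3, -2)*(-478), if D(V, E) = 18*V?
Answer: 1560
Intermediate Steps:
D(7, 58) + y(-3, -2)*(-478) = 18*7 - 3*(-478) = 126 + 1434 = 1560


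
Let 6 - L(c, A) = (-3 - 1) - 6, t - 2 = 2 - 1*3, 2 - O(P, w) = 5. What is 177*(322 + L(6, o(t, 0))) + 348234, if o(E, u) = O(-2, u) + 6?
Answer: 408060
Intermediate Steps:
O(P, w) = -3 (O(P, w) = 2 - 1*5 = 2 - 5 = -3)
t = 1 (t = 2 + (2 - 1*3) = 2 + (2 - 3) = 2 - 1 = 1)
o(E, u) = 3 (o(E, u) = -3 + 6 = 3)
L(c, A) = 16 (L(c, A) = 6 - ((-3 - 1) - 6) = 6 - (-4 - 6) = 6 - 1*(-10) = 6 + 10 = 16)
177*(322 + L(6, o(t, 0))) + 348234 = 177*(322 + 16) + 348234 = 177*338 + 348234 = 59826 + 348234 = 408060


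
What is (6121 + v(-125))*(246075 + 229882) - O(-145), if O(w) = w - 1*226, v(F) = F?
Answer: 2853838543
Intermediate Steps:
O(w) = -226 + w (O(w) = w - 226 = -226 + w)
(6121 + v(-125))*(246075 + 229882) - O(-145) = (6121 - 125)*(246075 + 229882) - (-226 - 145) = 5996*475957 - 1*(-371) = 2853838172 + 371 = 2853838543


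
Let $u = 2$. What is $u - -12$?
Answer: $14$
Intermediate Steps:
$u - -12 = 2 - -12 = 2 + 12 = 14$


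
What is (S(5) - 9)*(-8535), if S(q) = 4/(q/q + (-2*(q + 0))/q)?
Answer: 110955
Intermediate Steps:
S(q) = -4 (S(q) = 4/(1 + (-2*q)/q) = 4/(1 - 2) = 4/(-1) = 4*(-1) = -4)
(S(5) - 9)*(-8535) = (-4 - 9)*(-8535) = -13*(-8535) = 110955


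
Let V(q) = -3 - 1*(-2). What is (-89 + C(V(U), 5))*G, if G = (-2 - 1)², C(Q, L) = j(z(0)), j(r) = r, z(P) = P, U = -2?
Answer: -801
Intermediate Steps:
V(q) = -1 (V(q) = -3 + 2 = -1)
C(Q, L) = 0
G = 9 (G = (-3)² = 9)
(-89 + C(V(U), 5))*G = (-89 + 0)*9 = -89*9 = -801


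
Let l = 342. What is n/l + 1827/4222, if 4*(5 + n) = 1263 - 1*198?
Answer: 181877/151992 ≈ 1.1966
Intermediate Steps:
n = 1045/4 (n = -5 + (1263 - 1*198)/4 = -5 + (1263 - 198)/4 = -5 + (1/4)*1065 = -5 + 1065/4 = 1045/4 ≈ 261.25)
n/l + 1827/4222 = (1045/4)/342 + 1827/4222 = (1045/4)*(1/342) + 1827*(1/4222) = 55/72 + 1827/4222 = 181877/151992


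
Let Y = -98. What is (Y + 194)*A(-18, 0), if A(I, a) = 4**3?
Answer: 6144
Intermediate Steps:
A(I, a) = 64
(Y + 194)*A(-18, 0) = (-98 + 194)*64 = 96*64 = 6144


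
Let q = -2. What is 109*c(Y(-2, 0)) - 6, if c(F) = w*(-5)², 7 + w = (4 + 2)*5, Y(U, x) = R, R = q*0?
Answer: 62669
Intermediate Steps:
R = 0 (R = -2*0 = 0)
Y(U, x) = 0
w = 23 (w = -7 + (4 + 2)*5 = -7 + 6*5 = -7 + 30 = 23)
c(F) = 575 (c(F) = 23*(-5)² = 23*25 = 575)
109*c(Y(-2, 0)) - 6 = 109*575 - 6 = 62675 - 6 = 62669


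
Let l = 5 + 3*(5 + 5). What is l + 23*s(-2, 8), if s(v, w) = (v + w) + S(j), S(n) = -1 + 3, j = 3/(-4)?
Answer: 219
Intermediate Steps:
j = -¾ (j = 3*(-¼) = -¾ ≈ -0.75000)
S(n) = 2
l = 35 (l = 5 + 3*10 = 5 + 30 = 35)
s(v, w) = 2 + v + w (s(v, w) = (v + w) + 2 = 2 + v + w)
l + 23*s(-2, 8) = 35 + 23*(2 - 2 + 8) = 35 + 23*8 = 35 + 184 = 219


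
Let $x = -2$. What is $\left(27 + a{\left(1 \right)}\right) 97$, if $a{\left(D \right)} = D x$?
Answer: $2425$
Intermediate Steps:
$a{\left(D \right)} = - 2 D$ ($a{\left(D \right)} = D \left(-2\right) = - 2 D$)
$\left(27 + a{\left(1 \right)}\right) 97 = \left(27 - 2\right) 97 = 25 \cdot 97 = 2425$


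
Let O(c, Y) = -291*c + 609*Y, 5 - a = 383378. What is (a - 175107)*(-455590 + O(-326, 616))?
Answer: -8053281600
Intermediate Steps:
a = -383373 (a = 5 - 1*383378 = 5 - 383378 = -383373)
(a - 175107)*(-455590 + O(-326, 616)) = (-383373 - 175107)*(-455590 + (-291*(-326) + 609*616)) = -558480*(-455590 + (94866 + 375144)) = -558480*(-455590 + 470010) = -558480*14420 = -8053281600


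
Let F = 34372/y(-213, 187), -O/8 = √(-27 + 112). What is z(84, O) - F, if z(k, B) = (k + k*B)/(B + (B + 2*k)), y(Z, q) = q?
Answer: -12201397/37774 - 1743*√85/101 ≈ -482.12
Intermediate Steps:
O = -8*√85 (O = -8*√(-27 + 112) = -8*√85 ≈ -73.756)
z(k, B) = (k + B*k)/(2*B + 2*k)
F = 34372/187 ≈ 183.81
z(84, O) - F = (½)*84*(1 - 8*√85)/(-8*√85 + 84) - 1*34372/187 = (½)*84*(1 - 8*√85)/(84 - 8*√85) - 34372/187 = 42*(1 - 8*√85)/(84 - 8*√85) - 34372/187 = -34372/187 + 42*(1 - 8*√85)/(84 - 8*√85)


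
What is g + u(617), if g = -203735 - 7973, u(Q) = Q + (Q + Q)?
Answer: -209857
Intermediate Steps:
u(Q) = 3*Q (u(Q) = Q + 2*Q = 3*Q)
g = -211708
g + u(617) = -211708 + 3*617 = -211708 + 1851 = -209857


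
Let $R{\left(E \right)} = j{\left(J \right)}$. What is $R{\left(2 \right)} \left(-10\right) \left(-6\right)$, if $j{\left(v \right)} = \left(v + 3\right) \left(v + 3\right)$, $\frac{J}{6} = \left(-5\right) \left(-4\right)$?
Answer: $907740$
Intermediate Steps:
$J = 120$ ($J = 6 \left(\left(-5\right) \left(-4\right)\right) = 6 \cdot 20 = 120$)
$j{\left(v \right)} = \left(3 + v\right)^{2}$ ($j{\left(v \right)} = \left(3 + v\right) \left(3 + v\right) = \left(3 + v\right)^{2}$)
$R{\left(E \right)} = 15129$ ($R{\left(E \right)} = \left(3 + 120\right)^{2} = 123^{2} = 15129$)
$R{\left(2 \right)} \left(-10\right) \left(-6\right) = 15129 \left(-10\right) \left(-6\right) = \left(-151290\right) \left(-6\right) = 907740$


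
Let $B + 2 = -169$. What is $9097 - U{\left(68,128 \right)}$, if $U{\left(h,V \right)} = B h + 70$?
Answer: $20655$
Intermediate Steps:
$B = -171$ ($B = -2 - 169 = -171$)
$U{\left(h,V \right)} = 70 - 171 h$ ($U{\left(h,V \right)} = - 171 h + 70 = 70 - 171 h$)
$9097 - U{\left(68,128 \right)} = 9097 - \left(70 - 11628\right) = 9097 - -11558 = 9097 + 11558 = 20655$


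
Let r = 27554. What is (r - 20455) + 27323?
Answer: 34422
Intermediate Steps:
(r - 20455) + 27323 = (27554 - 20455) + 27323 = 7099 + 27323 = 34422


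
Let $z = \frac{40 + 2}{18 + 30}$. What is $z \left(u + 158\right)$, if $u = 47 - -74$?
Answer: $\frac{1953}{8} \approx 244.13$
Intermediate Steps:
$z = \frac{7}{8}$ ($z = \frac{42}{48} = 42 \cdot \frac{1}{48} = \frac{7}{8} \approx 0.875$)
$u = 121$ ($u = 47 + 74 = 121$)
$z \left(u + 158\right) = \frac{7 \left(121 + 158\right)}{8} = \frac{7}{8} \cdot 279 = \frac{1953}{8}$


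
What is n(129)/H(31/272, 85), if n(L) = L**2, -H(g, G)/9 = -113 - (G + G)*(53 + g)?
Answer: 14792/73139 ≈ 0.20224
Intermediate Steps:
H(g, G) = 1017 + 18*G*(53 + g) (H(g, G) = -9*(-113 - (G + G)*(53 + g)) = -9*(-113 - 2*G*(53 + g)) = 1017 + 18*G*(53 + g))
n(129)/H(31/272, 85) = 129**2/(1017 + 954*85 + 18*85*(31/272)) = 16641/(1017 + 81090 + 18*85*(31*(1/272))) = 16641/(1017 + 81090 + 18*85*(31/272)) = 16641/(1017 + 81090 + 1395/8) = 16641/(658251/8) = 16641*(8/658251) = 14792/73139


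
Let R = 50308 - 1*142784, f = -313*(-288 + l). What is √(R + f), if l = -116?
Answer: 2*√8494 ≈ 184.33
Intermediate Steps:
f = 126452 (f = -313*(-288 - 116) = -313*(-404) = 126452)
R = -92476 (R = 50308 - 142784 = -92476)
√(R + f) = √(-92476 + 126452) = √33976 = 2*√8494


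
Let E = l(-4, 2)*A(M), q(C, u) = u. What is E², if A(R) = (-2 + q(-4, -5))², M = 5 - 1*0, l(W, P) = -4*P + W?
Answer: 345744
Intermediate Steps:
l(W, P) = W - 4*P
M = 5 (M = 5 + 0 = 5)
A(R) = 49 (A(R) = (-2 - 5)² = (-7)² = 49)
E = -588 (E = (-4 - 4*2)*49 = (-4 - 8)*49 = -12*49 = -588)
E² = (-588)² = 345744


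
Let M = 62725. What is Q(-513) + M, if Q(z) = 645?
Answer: 63370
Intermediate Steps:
Q(-513) + M = 645 + 62725 = 63370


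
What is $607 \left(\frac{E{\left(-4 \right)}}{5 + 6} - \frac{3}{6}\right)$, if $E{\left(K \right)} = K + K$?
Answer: $- \frac{16389}{22} \approx -744.95$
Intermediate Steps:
$E{\left(K \right)} = 2 K$
$607 \left(\frac{E{\left(-4 \right)}}{5 + 6} - \frac{3}{6}\right) = 607 \left(\frac{2 \left(-4\right)}{5 + 6} - \frac{3}{6}\right) = 607 \left(- \frac{8}{11} - \frac{1}{2}\right) = 607 \left(- \frac{27}{22}\right) = - \frac{16389}{22}$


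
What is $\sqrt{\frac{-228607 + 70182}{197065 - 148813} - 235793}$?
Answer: $\frac{i \sqrt{137248498594443}}{24126} \approx 485.59 i$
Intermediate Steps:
$\sqrt{\frac{-228607 + 70182}{197065 - 148813} - 235793} = \sqrt{- \frac{158425}{48252} - 235793} = \sqrt{- \frac{11377642261}{48252}} = \frac{i \sqrt{137248498594443}}{24126}$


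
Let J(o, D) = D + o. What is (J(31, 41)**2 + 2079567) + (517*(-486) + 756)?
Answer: 1834245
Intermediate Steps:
(J(31, 41)**2 + 2079567) + (517*(-486) + 756) = ((41 + 31)**2 + 2079567) + (517*(-486) + 756) = (72**2 + 2079567) + (-251262 + 756) = (5184 + 2079567) - 250506 = 2084751 - 250506 = 1834245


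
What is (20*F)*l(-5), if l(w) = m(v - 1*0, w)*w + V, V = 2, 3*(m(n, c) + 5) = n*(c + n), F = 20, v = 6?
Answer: 6800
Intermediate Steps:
m(n, c) = -5 + n*(c + n)/3 (m(n, c) = -5 + (n*(c + n))/3 = -5 + n*(c + n)/3)
l(w) = 2 + w*(7 + 2*w) (l(w) = (-5 + (6 - 1*0)**2/3 + w*(6 - 1*0)/3)*w + 2 = (-5 + (6 + 0)**2/3 + w*(6 + 0)/3)*w + 2 = (-5 + (1/3)*6**2 + (1/3)*w*6)*w + 2 = (-5 + (1/3)*36 + 2*w)*w + 2 = (-5 + 12 + 2*w)*w + 2 = (7 + 2*w)*w + 2 = w*(7 + 2*w) + 2 = 2 + w*(7 + 2*w))
(20*F)*l(-5) = (20*20)*(2 - 5*(7 + 2*(-5))) = 400*(2 - 5*(7 - 10)) = 400*(2 - 5*(-3)) = 400*(2 + 15) = 400*17 = 6800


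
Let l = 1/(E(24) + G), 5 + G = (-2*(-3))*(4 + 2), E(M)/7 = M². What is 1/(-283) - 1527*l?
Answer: -436204/1149829 ≈ -0.37936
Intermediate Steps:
E(M) = 7*M²
G = 31 (G = -5 + (-2*(-3))*(4 + 2) = -5 + 6*6 = -5 + 36 = 31)
l = 1/4063 (l = 1/(7*24² + 31) = 1/(7*576 + 31) = 1/(4032 + 31) = 1/4063 ≈ 0.00024612)
1/(-283) - 1527*l = 1/(-283) - 1527*1/4063 = -1/283 - 1527/4063 = -436204/1149829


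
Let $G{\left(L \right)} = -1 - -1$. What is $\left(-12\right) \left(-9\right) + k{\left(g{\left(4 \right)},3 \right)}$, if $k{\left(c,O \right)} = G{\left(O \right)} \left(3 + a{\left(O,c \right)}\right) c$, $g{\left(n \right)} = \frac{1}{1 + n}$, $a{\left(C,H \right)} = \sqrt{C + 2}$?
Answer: $108$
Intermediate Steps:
$a{\left(C,H \right)} = \sqrt{2 + C}$
$G{\left(L \right)} = 0$ ($G{\left(L \right)} = -1 + 1 = 0$)
$k{\left(c,O \right)} = 0$ ($k{\left(c,O \right)} = 0 \left(3 + \sqrt{2 + O}\right) c = 0 c = 0$)
$\left(-12\right) \left(-9\right) + k{\left(g{\left(4 \right)},3 \right)} = \left(-12\right) \left(-9\right) + 0 = 108 + 0 = 108$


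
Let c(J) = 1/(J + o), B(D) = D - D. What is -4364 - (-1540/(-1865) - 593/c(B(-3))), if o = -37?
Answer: -9812073/373 ≈ -26306.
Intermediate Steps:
B(D) = 0
c(J) = 1/(-37 + J) (c(J) = 1/(J - 37) = 1/(-37 + J))
-4364 - (-1540/(-1865) - 593/c(B(-3))) = -4364 - (-1540/(-1865) - 593/(1/(-37 + 0))) = -4364 - (-1540*(-1/1865) - 593/(1/(-37))) = -4364 - (308/373 - 593/(-1/37)) = -4364 - (308/373 - 593*(-37)) = -4364 - (308/373 + 21941) = -4364 - 1*8184301/373 = -4364 - 8184301/373 = -9812073/373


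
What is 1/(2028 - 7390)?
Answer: -1/5362 ≈ -0.00018650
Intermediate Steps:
1/(2028 - 7390) = 1/(-5362) = -1/5362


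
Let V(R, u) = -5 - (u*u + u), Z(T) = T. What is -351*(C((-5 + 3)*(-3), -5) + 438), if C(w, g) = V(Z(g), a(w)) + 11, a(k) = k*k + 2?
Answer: 364338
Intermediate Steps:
a(k) = 2 + k² (a(k) = k² + 2 = 2 + k²)
V(R, u) = -5 - u - u² (V(R, u) = -5 - (u² + u) = -5 - (u + u²) = -5 + (-u - u²) = -5 - u - u²)
C(w, g) = 4 - w² - (2 + w²)² (C(w, g) = (-5 - (2 + w²) - (2 + w²)²) + 11 = (-5 + (-2 - w²) - (2 + w²)²) + 11 = (-7 - w² - (2 + w²)²) + 11 = 4 - w² - (2 + w²)²)
-351*(C((-5 + 3)*(-3), -5) + 438) = -351*(((-5 + 3)*(-3))²*(-5 - ((-5 + 3)*(-3))²) + 438) = -351*((-2*(-3))²*(-5 - (-2*(-3))²) + 438) = -351*(6²*(-5 - 1*6²) + 438) = -351*(36*(-5 - 1*36) + 438) = -351*(36*(-5 - 36) + 438) = -351*(36*(-41) + 438) = -351*(-1476 + 438) = -351*(-1038) = 364338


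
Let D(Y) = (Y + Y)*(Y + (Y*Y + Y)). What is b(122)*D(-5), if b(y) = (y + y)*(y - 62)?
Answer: -2196000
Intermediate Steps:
D(Y) = 2*Y*(Y² + 2*Y) (D(Y) = (2*Y)*(Y + (Y² + Y)) = (2*Y)*(Y + (Y + Y²)) = (2*Y)*(Y² + 2*Y) = 2*Y*(Y² + 2*Y))
b(y) = 2*y*(-62 + y) (b(y) = (2*y)*(-62 + y) = 2*y*(-62 + y))
b(122)*D(-5) = (2*122*(-62 + 122))*(2*(-5)²*(2 - 5)) = (2*122*60)*(2*25*(-3)) = 14640*(-150) = -2196000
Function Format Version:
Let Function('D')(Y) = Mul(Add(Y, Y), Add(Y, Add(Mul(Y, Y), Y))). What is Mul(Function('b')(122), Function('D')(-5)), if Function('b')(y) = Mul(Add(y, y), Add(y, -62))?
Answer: -2196000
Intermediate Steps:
Function('D')(Y) = Mul(2, Y, Add(Pow(Y, 2), Mul(2, Y))) (Function('D')(Y) = Mul(Mul(2, Y), Add(Y, Add(Pow(Y, 2), Y))) = Mul(Mul(2, Y), Add(Y, Add(Y, Pow(Y, 2)))) = Mul(Mul(2, Y), Add(Pow(Y, 2), Mul(2, Y))) = Mul(2, Y, Add(Pow(Y, 2), Mul(2, Y))))
Function('b')(y) = Mul(2, y, Add(-62, y)) (Function('b')(y) = Mul(Mul(2, y), Add(-62, y)) = Mul(2, y, Add(-62, y)))
Mul(Function('b')(122), Function('D')(-5)) = Mul(Mul(2, 122, Add(-62, 122)), Mul(2, Pow(-5, 2), Add(2, -5))) = Mul(Mul(2, 122, 60), Mul(2, 25, -3)) = Mul(14640, -150) = -2196000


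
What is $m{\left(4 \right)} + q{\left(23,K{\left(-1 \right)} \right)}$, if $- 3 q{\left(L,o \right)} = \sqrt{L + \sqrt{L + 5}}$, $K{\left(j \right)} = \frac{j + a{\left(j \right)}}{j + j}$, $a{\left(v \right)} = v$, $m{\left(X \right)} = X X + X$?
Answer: $20 - \frac{\sqrt{23 + 2 \sqrt{7}}}{3} \approx 18.227$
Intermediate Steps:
$m{\left(X \right)} = X + X^{2}$ ($m{\left(X \right)} = X^{2} + X = X + X^{2}$)
$K{\left(j \right)} = 1$ ($K{\left(j \right)} = \frac{j + j}{j + j} = \frac{2 j}{2 j} = 2 j \frac{1}{2 j} = 1$)
$q{\left(L,o \right)} = - \frac{\sqrt{L + \sqrt{5 + L}}}{3}$ ($q{\left(L,o \right)} = - \frac{\sqrt{L + \sqrt{L + 5}}}{3} = - \frac{\sqrt{L + \sqrt{5 + L}}}{3}$)
$m{\left(4 \right)} + q{\left(23,K{\left(-1 \right)} \right)} = 4 \left(1 + 4\right) - \frac{\sqrt{23 + \sqrt{5 + 23}}}{3} = 4 \cdot 5 - \frac{\sqrt{23 + \sqrt{28}}}{3} = 20 - \frac{\sqrt{23 + 2 \sqrt{7}}}{3}$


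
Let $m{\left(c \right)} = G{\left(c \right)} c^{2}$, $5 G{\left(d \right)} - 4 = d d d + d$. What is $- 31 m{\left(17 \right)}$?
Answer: $- \frac{44203706}{5} \approx -8.8407 \cdot 10^{6}$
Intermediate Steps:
$G{\left(d \right)} = \frac{4}{5} + \frac{d}{5} + \frac{d^{3}}{5}$ ($G{\left(d \right)} = \frac{4}{5} + \frac{d d d + d}{5} = \frac{4}{5} + \frac{d^{2} d + d}{5} = \frac{4}{5} + \frac{d^{3} + d}{5} = \frac{4}{5} + \frac{d + d^{3}}{5} = \frac{4}{5} + \left(\frac{d}{5} + \frac{d^{3}}{5}\right) = \frac{4}{5} + \frac{d}{5} + \frac{d^{3}}{5}$)
$m{\left(c \right)} = c^{2} \left(\frac{4}{5} + \frac{c}{5} + \frac{c^{3}}{5}\right)$ ($m{\left(c \right)} = \left(\frac{4}{5} + \frac{c}{5} + \frac{c^{3}}{5}\right) c^{2} = c^{2} \left(\frac{4}{5} + \frac{c}{5} + \frac{c^{3}}{5}\right)$)
$- 31 m{\left(17 \right)} = - 31 \frac{17^{2} \left(4 + 17 + 17^{3}\right)}{5} = - 31 \cdot \frac{1}{5} \cdot 289 \left(4 + 17 + 4913\right) = - 31 \cdot \frac{1}{5} \cdot 289 \cdot 4934 = \left(-31\right) \frac{1425926}{5} = - \frac{44203706}{5}$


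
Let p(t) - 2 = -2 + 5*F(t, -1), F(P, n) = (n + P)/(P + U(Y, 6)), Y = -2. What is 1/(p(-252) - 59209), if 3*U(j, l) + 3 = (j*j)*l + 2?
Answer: -733/43396402 ≈ -1.6891e-5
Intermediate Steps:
U(j, l) = -⅓ + l*j²/3 (U(j, l) = -1 + ((j*j)*l + 2)/3 = -1 + (j²*l + 2)/3 = -1 + (l*j² + 2)/3 = -1 + (2 + l*j²)/3 = -1 + (⅔ + l*j²/3) = -⅓ + l*j²/3)
F(P, n) = (P + n)/(23/3 + P) (F(P, n) = (n + P)/(P + (-⅓ + (⅓)*6*(-2)²)) = (P + n)/(P + (-⅓ + (⅓)*6*4)) = (P + n)/(P + (-⅓ + 8)) = (P + n)/(P + 23/3) = (P + n)/(23/3 + P))
p(t) = 15*(-1 + t)/(23 + 3*t) (p(t) = 2 + (-2 + 5*(3*(t - 1)/(23 + 3*t))) = 2 + (-2 + 5*(3*(-1 + t)/(23 + 3*t))) = 2 + (-2 + 15*(-1 + t)/(23 + 3*t)) = 15*(-1 + t)/(23 + 3*t))
1/(p(-252) - 59209) = 1/(15*(-1 - 252)/(23 + 3*(-252)) - 59209) = 1/(15*(-253)/(23 - 756) - 59209) = 1/(15*(-253)/(-733) - 59209) = 1/(15*(-1/733)*(-253) - 59209) = 1/(3795/733 - 59209) = 1/(-43396402/733) = -733/43396402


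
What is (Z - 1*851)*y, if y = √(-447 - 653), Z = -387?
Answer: -12380*I*√11 ≈ -41060.0*I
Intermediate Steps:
y = 10*I*√11 (y = √(-1100) = 10*I*√11 ≈ 33.166*I)
(Z - 1*851)*y = (-387 - 1*851)*(10*I*√11) = (-387 - 851)*(10*I*√11) = -12380*I*√11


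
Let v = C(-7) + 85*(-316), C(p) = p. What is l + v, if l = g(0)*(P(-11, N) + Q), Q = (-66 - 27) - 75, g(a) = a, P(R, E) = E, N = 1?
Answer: -26867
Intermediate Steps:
Q = -168 (Q = -93 - 75 = -168)
v = -26867 (v = -7 + 85*(-316) = -7 - 26860 = -26867)
l = 0 (l = 0*(1 - 168) = 0*(-167) = 0)
l + v = 0 - 26867 = -26867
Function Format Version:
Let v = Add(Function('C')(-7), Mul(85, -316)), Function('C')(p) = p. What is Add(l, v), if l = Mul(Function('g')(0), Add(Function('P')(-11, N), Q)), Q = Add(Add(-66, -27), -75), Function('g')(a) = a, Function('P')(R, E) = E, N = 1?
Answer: -26867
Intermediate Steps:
Q = -168 (Q = Add(-93, -75) = -168)
v = -26867 (v = Add(-7, Mul(85, -316)) = Add(-7, -26860) = -26867)
l = 0 (l = Mul(0, Add(1, -168)) = Mul(0, -167) = 0)
Add(l, v) = Add(0, -26867) = -26867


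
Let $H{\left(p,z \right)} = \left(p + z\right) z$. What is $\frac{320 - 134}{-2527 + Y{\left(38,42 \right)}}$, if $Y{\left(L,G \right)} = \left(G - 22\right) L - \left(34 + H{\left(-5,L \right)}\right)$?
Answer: $- \frac{186}{3055} \approx -0.060884$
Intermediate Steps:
$H{\left(p,z \right)} = z \left(p + z\right)$
$Y{\left(L,G \right)} = -34 + L \left(-22 + G\right) - L \left(-5 + L\right)$ ($Y{\left(L,G \right)} = \left(G - 22\right) L - \left(34 + L \left(-5 + L\right)\right) = \left(-22 + G\right) L - \left(34 + L \left(-5 + L\right)\right) = L \left(-22 + G\right) - \left(34 + L \left(-5 + L\right)\right) = -34 + L \left(-22 + G\right) - L \left(-5 + L\right)$)
$\frac{320 - 134}{-2527 + Y{\left(38,42 \right)}} = \frac{320 - 134}{-2527 - 528} = \frac{186}{-2527 - 528} = \frac{186}{-3055} = 186 \left(- \frac{1}{3055}\right) = - \frac{186}{3055}$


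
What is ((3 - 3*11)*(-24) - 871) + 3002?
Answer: 2851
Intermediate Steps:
((3 - 3*11)*(-24) - 871) + 3002 = ((3 - 33)*(-24) - 871) + 3002 = (-30*(-24) - 871) + 3002 = (720 - 871) + 3002 = -151 + 3002 = 2851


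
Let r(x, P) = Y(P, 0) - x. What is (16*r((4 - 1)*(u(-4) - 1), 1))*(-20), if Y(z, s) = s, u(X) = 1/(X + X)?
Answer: -1080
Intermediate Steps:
u(X) = 1/(2*X)
r(x, P) = -x (r(x, P) = 0 - x = -x)
(16*r((4 - 1)*(u(-4) - 1), 1))*(-20) = (16*(-(4 - 1)*((1/2)/(-4) - 1)))*(-20) = (16*(-3*((1/2)*(-1/4) - 1)))*(-20) = (16*(-3*(-1/8 - 1)))*(-20) = (16*(-3*(-9)/8))*(-20) = (16*(-1*(-27/8)))*(-20) = (16*(27/8))*(-20) = 54*(-20) = -1080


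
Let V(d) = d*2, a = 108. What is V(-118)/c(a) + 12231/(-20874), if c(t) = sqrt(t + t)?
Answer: -4077/6958 - 59*sqrt(6)/9 ≈ -16.644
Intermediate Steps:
V(d) = 2*d
c(t) = sqrt(2)*sqrt(t) (c(t) = sqrt(2*t) = sqrt(2)*sqrt(t))
V(-118)/c(a) + 12231/(-20874) = (2*(-118))/((sqrt(2)*sqrt(108))) + 12231/(-20874) = -236*sqrt(6)/36 + 12231*(-1/20874) = -236*sqrt(6)/36 - 4077/6958 = -59*sqrt(6)/9 - 4077/6958 = -4077/6958 - 59*sqrt(6)/9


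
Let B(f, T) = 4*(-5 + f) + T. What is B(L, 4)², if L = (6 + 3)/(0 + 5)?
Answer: 1936/25 ≈ 77.440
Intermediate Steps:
L = 9/5 ≈ 1.8000
B(f, T) = -20 + T + 4*f (B(f, T) = (-20 + 4*f) + T = -20 + T + 4*f)
B(L, 4)² = (-20 + 4 + 4*(9/5))² = (-20 + 4 + 36/5)² = (-44/5)² = 1936/25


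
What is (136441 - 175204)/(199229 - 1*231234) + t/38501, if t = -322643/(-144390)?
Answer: 43100004324757/35584179255390 ≈ 1.2112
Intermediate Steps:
t = 322643/144390 (t = -322643*(-1/144390) = 322643/144390 ≈ 2.2345)
(136441 - 175204)/(199229 - 1*231234) + t/38501 = (136441 - 175204)/(199229 - 1*231234) + (322643/144390)/38501 = -38763/(199229 - 231234) + (322643/144390)*(1/38501) = -38763/(-32005) + 322643/5559159390 = -38763*(-1/32005) + 322643/5559159390 = 38763/32005 + 322643/5559159390 = 43100004324757/35584179255390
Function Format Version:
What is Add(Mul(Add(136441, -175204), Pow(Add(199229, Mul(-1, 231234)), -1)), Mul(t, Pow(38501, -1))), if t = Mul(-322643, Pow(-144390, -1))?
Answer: Rational(43100004324757, 35584179255390) ≈ 1.2112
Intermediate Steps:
t = Rational(322643, 144390) (t = Mul(-322643, Rational(-1, 144390)) = Rational(322643, 144390) ≈ 2.2345)
Add(Mul(Add(136441, -175204), Pow(Add(199229, Mul(-1, 231234)), -1)), Mul(t, Pow(38501, -1))) = Add(Mul(Add(136441, -175204), Pow(Add(199229, Mul(-1, 231234)), -1)), Mul(Rational(322643, 144390), Pow(38501, -1))) = Add(Mul(-38763, Pow(Add(199229, -231234), -1)), Mul(Rational(322643, 144390), Rational(1, 38501))) = Add(Mul(-38763, Pow(-32005, -1)), Rational(322643, 5559159390)) = Add(Mul(-38763, Rational(-1, 32005)), Rational(322643, 5559159390)) = Add(Rational(38763, 32005), Rational(322643, 5559159390)) = Rational(43100004324757, 35584179255390)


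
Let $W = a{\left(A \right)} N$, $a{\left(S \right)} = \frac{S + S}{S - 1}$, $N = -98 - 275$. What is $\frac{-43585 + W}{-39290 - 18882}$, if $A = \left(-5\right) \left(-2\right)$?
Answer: $\frac{399725}{523548} \approx 0.76349$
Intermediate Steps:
$A = 10$
$N = -373$ ($N = -98 - 275 = -373$)
$a{\left(S \right)} = \frac{2 S}{-1 + S}$
$W = - \frac{7460}{9}$ ($W = 2 \cdot 10 \frac{1}{-1 + 10} \left(-373\right) = 2 \cdot 10 \cdot \frac{1}{9} \left(-373\right) = \frac{20}{9} \left(-373\right) = - \frac{7460}{9} \approx -828.89$)
$\frac{-43585 + W}{-39290 - 18882} = \frac{-43585 - \frac{7460}{9}}{-39290 - 18882} = - \frac{399725}{9 \left(-58172\right)} = \left(- \frac{399725}{9}\right) \left(- \frac{1}{58172}\right) = \frac{399725}{523548}$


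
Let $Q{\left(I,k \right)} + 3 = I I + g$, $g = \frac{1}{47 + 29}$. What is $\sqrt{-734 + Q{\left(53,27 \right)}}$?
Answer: $\frac{3 \sqrt{332443}}{38} \approx 45.519$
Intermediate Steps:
$g = \frac{1}{76} \approx 0.013158$
$Q{\left(I,k \right)} = - \frac{227}{76} + I^{2}$ ($Q{\left(I,k \right)} = -3 + \left(I I + \frac{1}{76}\right) = -3 + \left(I^{2} + \frac{1}{76}\right) = -3 + \left(\frac{1}{76} + I^{2}\right) = - \frac{227}{76} + I^{2}$)
$\sqrt{-734 + Q{\left(53,27 \right)}} = \sqrt{-734 - \left(\frac{227}{76} - 53^{2}\right)} = \sqrt{-734 + \left(- \frac{227}{76} + 2809\right)} = \sqrt{-734 + \frac{213257}{76}} = \sqrt{\frac{157473}{76}} = \frac{3 \sqrt{332443}}{38}$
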